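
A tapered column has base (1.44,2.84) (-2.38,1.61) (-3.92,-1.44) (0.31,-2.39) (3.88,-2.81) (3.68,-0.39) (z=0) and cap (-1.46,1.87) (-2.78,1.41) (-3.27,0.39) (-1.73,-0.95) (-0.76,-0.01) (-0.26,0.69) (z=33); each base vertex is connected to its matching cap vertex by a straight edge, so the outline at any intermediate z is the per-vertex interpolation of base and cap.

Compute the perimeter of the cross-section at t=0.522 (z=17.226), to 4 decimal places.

Cross-section at t=0.522: each vertex is (1-t)·p0[i] + t·p1[i].
  v1: (1-0.522)·(1.44,2.84) + 0.522·(-1.46,1.87) = (-0.0738,2.3337)
  v2: (1-0.522)·(-2.38,1.61) + 0.522·(-2.78,1.41) = (-2.5888,1.5056)
  v3: (1-0.522)·(-3.92,-1.44) + 0.522·(-3.27,0.39) = (-3.5807,-0.4847)
  v4: (1-0.522)·(0.31,-2.39) + 0.522·(-1.73,-0.95) = (-0.7549,-1.6383)
  v5: (1-0.522)·(3.88,-2.81) + 0.522·(-0.76,-0.01) = (1.4579,-1.3484)
  v6: (1-0.522)·(3.68,-0.39) + 0.522·(-0.26,0.69) = (1.6233,0.1738)
Perimeter = Σ |v_{i+1} − v_i|:
  edge 1→2: √(-2.5150² + -0.8281²) = 2.6478 (running 2.6478)
  edge 2→3: √(-0.9919² + -1.9903²) = 2.2238 (running 4.8716)
  edge 3→4: √(2.8258² + -1.1536²) = 3.0522 (running 7.9238)
  edge 4→5: √(2.2128² + 0.2899²) = 2.2317 (running 10.1555)
  edge 5→6: √(0.1654² + 1.5222²) = 1.5311 (running 11.6867)
  edge 6→1: √(-1.6971² + 2.1599²) = 2.7469 (running 14.4336)
Perimeter = 14.4336

Perimeter at t=0.522: 14.4336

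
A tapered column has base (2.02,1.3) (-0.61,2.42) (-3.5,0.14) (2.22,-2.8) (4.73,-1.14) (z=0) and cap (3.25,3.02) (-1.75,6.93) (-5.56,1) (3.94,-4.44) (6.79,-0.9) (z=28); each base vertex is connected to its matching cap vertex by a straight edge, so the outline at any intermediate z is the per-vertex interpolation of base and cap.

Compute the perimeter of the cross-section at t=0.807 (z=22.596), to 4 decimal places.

Cross-section at t=0.807: each vertex is (1-t)·p0[i] + t·p1[i].
  v1: (1-0.807)·(2.02,1.3) + 0.807·(3.25,3.02) = (3.0126,2.6880)
  v2: (1-0.807)·(-0.61,2.42) + 0.807·(-1.75,6.93) = (-1.5300,6.0596)
  v3: (1-0.807)·(-3.5,0.14) + 0.807·(-5.56,1) = (-5.1624,0.8340)
  v4: (1-0.807)·(2.22,-2.8) + 0.807·(3.94,-4.44) = (3.6080,-4.1235)
  v5: (1-0.807)·(4.73,-1.14) + 0.807·(6.79,-0.9) = (6.3924,-0.9463)
Perimeter = Σ |v_{i+1} − v_i|:
  edge 1→2: √(-4.5426² + 3.3715²) = 5.6571 (running 5.6571)
  edge 2→3: √(-3.6324² + -5.2256²) = 6.3640 (running 12.0211)
  edge 3→4: √(8.7705² + -4.9575²) = 10.0746 (running 22.0957)
  edge 4→5: √(2.7844² + 3.1772²) = 4.2246 (running 26.3203)
  edge 5→1: √(-3.3798² + 3.6344²) = 4.9630 (running 31.2833)
Perimeter = 31.2833

Perimeter at t=0.807: 31.2833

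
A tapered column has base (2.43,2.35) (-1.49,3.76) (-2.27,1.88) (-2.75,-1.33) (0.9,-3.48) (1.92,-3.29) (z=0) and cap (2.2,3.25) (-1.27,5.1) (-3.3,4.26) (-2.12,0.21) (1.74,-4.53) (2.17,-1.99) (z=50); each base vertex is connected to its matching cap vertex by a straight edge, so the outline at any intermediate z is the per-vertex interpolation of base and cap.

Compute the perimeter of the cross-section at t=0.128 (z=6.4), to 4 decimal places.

Perimeter at t=0.128: 20.5505

Cross-section at t=0.128: each vertex is (1-t)·p0[i] + t·p1[i].
  v1: (1-0.128)·(2.43,2.35) + 0.128·(2.2,3.25) = (2.4006,2.4652)
  v2: (1-0.128)·(-1.49,3.76) + 0.128·(-1.27,5.1) = (-1.4618,3.9315)
  v3: (1-0.128)·(-2.27,1.88) + 0.128·(-3.3,4.26) = (-2.4018,2.1846)
  v4: (1-0.128)·(-2.75,-1.33) + 0.128·(-2.12,0.21) = (-2.6694,-1.1329)
  v5: (1-0.128)·(0.9,-3.48) + 0.128·(1.74,-4.53) = (1.0075,-3.6144)
  v6: (1-0.128)·(1.92,-3.29) + 0.128·(2.17,-1.99) = (1.9520,-3.1236)
Perimeter = Σ |v_{i+1} − v_i|:
  edge 1→2: √(-3.8624² + 1.4663²) = 4.1314 (running 4.1314)
  edge 2→3: √(-0.9400² + -1.7469²) = 1.9837 (running 6.1151)
  edge 3→4: √(-0.2675² + -3.3175²) = 3.3283 (running 9.4434)
  edge 4→5: √(3.6769² + -2.4815²) = 4.4359 (running 13.8793)
  edge 5→6: √(0.9445² + 0.4908²) = 1.0644 (running 14.9437)
  edge 6→1: √(0.4486² + 5.5888²) = 5.6068 (running 20.5505)
Perimeter = 20.5505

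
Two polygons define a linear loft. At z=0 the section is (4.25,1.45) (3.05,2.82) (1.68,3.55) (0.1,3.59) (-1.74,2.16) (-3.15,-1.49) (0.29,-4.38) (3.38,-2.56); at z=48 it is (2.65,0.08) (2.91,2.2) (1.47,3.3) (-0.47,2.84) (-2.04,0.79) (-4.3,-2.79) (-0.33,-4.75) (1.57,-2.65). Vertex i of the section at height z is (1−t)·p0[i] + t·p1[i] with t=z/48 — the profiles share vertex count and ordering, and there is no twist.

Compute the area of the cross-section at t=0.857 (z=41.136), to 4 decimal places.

Cross-section at t=0.857: each vertex is (1-t)·p0[i] + t·p1[i].
  v1: (1-0.857)·(4.25,1.45) + 0.857·(2.65,0.08) = (2.8788,0.2759)
  v2: (1-0.857)·(3.05,2.82) + 0.857·(2.91,2.2) = (2.9300,2.2887)
  v3: (1-0.857)·(1.68,3.55) + 0.857·(1.47,3.3) = (1.5000,3.3357)
  v4: (1-0.857)·(0.1,3.59) + 0.857·(-0.47,2.84) = (-0.3885,2.9472)
  v5: (1-0.857)·(-1.74,2.16) + 0.857·(-2.04,0.79) = (-1.9971,0.9859)
  v6: (1-0.857)·(-3.15,-1.49) + 0.857·(-4.3,-2.79) = (-4.1356,-2.6041)
  v7: (1-0.857)·(0.29,-4.38) + 0.857·(-0.33,-4.75) = (-0.2413,-4.6971)
  v8: (1-0.857)·(3.38,-2.56) + 0.857·(1.57,-2.65) = (1.8288,-2.6371)
Shoelace sum Σ(x_i·y_{i+1} − x_{i+1}·y_i):
  i=1: 2.8788·2.2887 − 2.9300·0.2759 = +5.7802 (running +5.7802)
  i=2: 2.9300·3.3357 − 1.5000·2.2887 = +6.3408 (running +12.1209)
  i=3: 1.5000·2.9472 − -0.3885·3.3357 = +5.7169 (running +17.8378)
  i=4: -0.3885·0.9859 − -1.9971·2.9472 = +5.5029 (running +23.3407)
  i=5: -1.9971·-2.6041 − -4.1356·0.9859 = +9.2779 (running +32.6187)
  i=6: -4.1356·-4.6971 − -0.2413·-2.6041 = +18.7966 (running +51.4152)
  i=7: -0.2413·-2.6371 − 1.8288·-4.6971 = +9.2266 (running +60.6419)
  i=8: 1.8288·0.2759 − 2.8788·-2.6371 = +8.0964 (running +68.7382)
Area = |Σ|/2 = |68.7382|/2 = 34.3691

Area at t=0.857: 34.3691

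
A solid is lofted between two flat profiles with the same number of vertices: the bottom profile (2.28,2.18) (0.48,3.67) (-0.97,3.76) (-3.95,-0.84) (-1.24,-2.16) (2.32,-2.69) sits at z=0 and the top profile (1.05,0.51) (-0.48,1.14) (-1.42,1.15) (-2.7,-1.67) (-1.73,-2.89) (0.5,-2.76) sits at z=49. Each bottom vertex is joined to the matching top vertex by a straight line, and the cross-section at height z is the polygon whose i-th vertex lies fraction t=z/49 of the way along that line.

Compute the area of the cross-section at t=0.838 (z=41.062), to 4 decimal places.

Area at t=0.838: 13.3526

Cross-section at t=0.838: each vertex is (1-t)·p0[i] + t·p1[i].
  v1: (1-0.838)·(2.28,2.18) + 0.838·(1.05,0.51) = (1.2493,0.7805)
  v2: (1-0.838)·(0.48,3.67) + 0.838·(-0.48,1.14) = (-0.3245,1.5499)
  v3: (1-0.838)·(-0.97,3.76) + 0.838·(-1.42,1.15) = (-1.3471,1.5728)
  v4: (1-0.838)·(-3.95,-0.84) + 0.838·(-2.7,-1.67) = (-2.9025,-1.5355)
  v5: (1-0.838)·(-1.24,-2.16) + 0.838·(-1.73,-2.89) = (-1.6506,-2.7717)
  v6: (1-0.838)·(2.32,-2.69) + 0.838·(0.5,-2.76) = (0.7948,-2.7487)
Shoelace sum Σ(x_i·y_{i+1} − x_{i+1}·y_i):
  i=1: 1.2493·1.5499 − -0.3245·0.7805 = +2.1894 (running +2.1894)
  i=2: -0.3245·1.5728 − -1.3471·1.5499 = +1.5775 (running +3.7669)
  i=3: -1.3471·-1.5355 − -2.9025·1.5728 = +6.6336 (running +10.4006)
  i=4: -2.9025·-2.7717 − -1.6506·-1.5355 = +5.5104 (running +15.9109)
  i=5: -1.6506·-2.7487 − 0.7948·-2.7717 = +6.7401 (running +22.6510)
  i=6: 0.7948·0.7805 − 1.2493·-2.7487 = +4.0542 (running +26.7052)
Area = |Σ|/2 = |26.7052|/2 = 13.3526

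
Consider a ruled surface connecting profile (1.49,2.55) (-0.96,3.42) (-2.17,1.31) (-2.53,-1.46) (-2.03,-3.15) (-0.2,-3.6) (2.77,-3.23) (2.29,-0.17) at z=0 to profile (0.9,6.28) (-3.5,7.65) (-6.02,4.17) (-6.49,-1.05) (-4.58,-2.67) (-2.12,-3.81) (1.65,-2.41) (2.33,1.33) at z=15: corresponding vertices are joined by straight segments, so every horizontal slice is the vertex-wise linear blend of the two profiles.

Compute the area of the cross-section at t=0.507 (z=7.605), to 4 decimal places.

Area at t=0.507: 48.8929

Cross-section at t=0.507: each vertex is (1-t)·p0[i] + t·p1[i].
  v1: (1-0.507)·(1.49,2.55) + 0.507·(0.9,6.28) = (1.1909,4.4411)
  v2: (1-0.507)·(-0.96,3.42) + 0.507·(-3.5,7.65) = (-2.2478,5.5646)
  v3: (1-0.507)·(-2.17,1.31) + 0.507·(-6.02,4.17) = (-4.1220,2.7600)
  v4: (1-0.507)·(-2.53,-1.46) + 0.507·(-6.49,-1.05) = (-4.5377,-1.2521)
  v5: (1-0.507)·(-2.03,-3.15) + 0.507·(-4.58,-2.67) = (-3.3228,-2.9066)
  v6: (1-0.507)·(-0.2,-3.6) + 0.507·(-2.12,-3.81) = (-1.1734,-3.7065)
  v7: (1-0.507)·(2.77,-3.23) + 0.507·(1.65,-2.41) = (2.2022,-2.8143)
  v8: (1-0.507)·(2.29,-0.17) + 0.507·(2.33,1.33) = (2.3103,0.5905)
Shoelace sum Σ(x_i·y_{i+1} − x_{i+1}·y_i):
  i=1: 1.1909·5.5646 − -2.2478·4.4411 = +16.6094 (running +16.6094)
  i=2: -2.2478·2.7600 − -4.1220·5.5646 = +16.7331 (running +33.3425)
  i=3: -4.1220·-1.2521 − -4.5377·2.7600 = +17.6854 (running +51.0279)
  i=4: -4.5377·-2.9066 − -3.3228·-1.2521 = +9.0289 (running +60.0568)
  i=5: -3.3228·-3.7065 − -1.1734·-2.9066 = +8.9053 (running +68.9621)
  i=6: -1.1734·-2.8143 − 2.2022·-3.7065 = +11.4646 (running +80.4267)
  i=7: 2.2022·0.5905 − 2.3103·-2.8143 = +7.8021 (running +88.2288)
  i=8: 2.3103·4.4411 − 1.1909·0.5905 = +9.5570 (running +97.7858)
Area = |Σ|/2 = |97.7858|/2 = 48.8929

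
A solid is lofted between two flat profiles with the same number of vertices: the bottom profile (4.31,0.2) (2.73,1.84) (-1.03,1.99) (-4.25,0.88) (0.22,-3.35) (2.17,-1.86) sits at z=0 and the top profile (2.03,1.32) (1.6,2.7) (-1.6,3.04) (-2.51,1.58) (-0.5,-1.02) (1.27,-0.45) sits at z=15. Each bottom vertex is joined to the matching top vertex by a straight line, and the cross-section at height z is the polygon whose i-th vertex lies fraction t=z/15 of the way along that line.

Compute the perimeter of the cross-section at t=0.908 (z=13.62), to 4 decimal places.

Perimeter at t=0.908: 14.0373

Cross-section at t=0.908: each vertex is (1-t)·p0[i] + t·p1[i].
  v1: (1-0.908)·(4.31,0.2) + 0.908·(2.03,1.32) = (2.2398,1.2170)
  v2: (1-0.908)·(2.73,1.84) + 0.908·(1.6,2.7) = (1.7040,2.6209)
  v3: (1-0.908)·(-1.03,1.99) + 0.908·(-1.6,3.04) = (-1.5476,2.9434)
  v4: (1-0.908)·(-4.25,0.88) + 0.908·(-2.51,1.58) = (-2.6701,1.5156)
  v5: (1-0.908)·(0.22,-3.35) + 0.908·(-0.5,-1.02) = (-0.4338,-1.2344)
  v6: (1-0.908)·(2.17,-1.86) + 0.908·(1.27,-0.45) = (1.3528,-0.5797)
Perimeter = Σ |v_{i+1} − v_i|:
  edge 1→2: √(-0.5358² + 1.4039²) = 1.5027 (running 1.5027)
  edge 2→3: √(-3.2515² + 0.3225²) = 3.2675 (running 4.7702)
  edge 3→4: √(-1.1225² + -1.4278²) = 1.8162 (running 6.5864)
  edge 4→5: √(2.2363² + -2.7500²) = 3.5445 (running 10.1309)
  edge 5→6: √(1.7866² + 0.6546²) = 1.9027 (running 12.0336)
  edge 6→1: √(0.8870² + 1.7967²) = 2.0037 (running 14.0373)
Perimeter = 14.0373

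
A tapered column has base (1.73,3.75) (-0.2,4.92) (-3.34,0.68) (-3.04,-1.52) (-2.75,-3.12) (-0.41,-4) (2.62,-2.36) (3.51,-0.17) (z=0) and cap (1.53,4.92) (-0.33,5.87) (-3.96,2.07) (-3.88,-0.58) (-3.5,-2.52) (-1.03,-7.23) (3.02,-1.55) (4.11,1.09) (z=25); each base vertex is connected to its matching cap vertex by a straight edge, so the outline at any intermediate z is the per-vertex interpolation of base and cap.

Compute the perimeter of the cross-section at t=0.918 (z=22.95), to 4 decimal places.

Cross-section at t=0.918: each vertex is (1-t)·p0[i] + t·p1[i].
  v1: (1-0.918)·(1.73,3.75) + 0.918·(1.53,4.92) = (1.5464,4.8241)
  v2: (1-0.918)·(-0.2,4.92) + 0.918·(-0.33,5.87) = (-0.3193,5.7921)
  v3: (1-0.918)·(-3.34,0.68) + 0.918·(-3.96,2.07) = (-3.9092,1.9560)
  v4: (1-0.918)·(-3.04,-1.52) + 0.918·(-3.88,-0.58) = (-3.8111,-0.6571)
  v5: (1-0.918)·(-2.75,-3.12) + 0.918·(-3.5,-2.52) = (-3.4385,-2.5692)
  v6: (1-0.918)·(-0.41,-4) + 0.918·(-1.03,-7.23) = (-0.9792,-6.9651)
  v7: (1-0.918)·(2.62,-2.36) + 0.918·(3.02,-1.55) = (2.9872,-1.6164)
  v8: (1-0.918)·(3.51,-0.17) + 0.918·(4.11,1.09) = (4.0608,0.9867)
Perimeter = Σ |v_{i+1} − v_i|:
  edge 1→2: √(-1.8657² + 0.9680²) = 2.1019 (running 2.1019)
  edge 2→3: √(-3.5898² + -3.8361²) = 5.2538 (running 7.3557)
  edge 3→4: √(0.0980² + -2.6131²) = 2.6149 (running 9.9707)
  edge 4→5: √(0.3726² + -1.9121²) = 1.9481 (running 11.9187)
  edge 5→6: √(2.4593² + -4.3959²) = 5.0371 (running 16.9559)
  edge 6→7: √(3.9664² + 5.3487²) = 6.6589 (running 23.6148)
  edge 7→8: √(1.0736² + 2.6031²) = 2.8158 (running 26.4306)
  edge 8→1: √(-2.5144² + 3.8374²) = 4.5878 (running 31.0183)
Perimeter = 31.0183

Perimeter at t=0.918: 31.0183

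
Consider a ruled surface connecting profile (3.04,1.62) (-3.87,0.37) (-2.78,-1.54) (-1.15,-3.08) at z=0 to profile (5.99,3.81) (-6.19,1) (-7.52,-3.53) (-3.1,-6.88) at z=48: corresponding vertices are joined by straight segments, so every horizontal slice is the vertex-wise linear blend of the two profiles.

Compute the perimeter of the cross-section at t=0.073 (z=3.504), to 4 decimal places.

Cross-section at t=0.073: each vertex is (1-t)·p0[i] + t·p1[i].
  v1: (1-0.073)·(3.04,1.62) + 0.073·(5.99,3.81) = (3.2553,1.7799)
  v2: (1-0.073)·(-3.87,0.37) + 0.073·(-6.19,1) = (-4.0394,0.4160)
  v3: (1-0.073)·(-2.78,-1.54) + 0.073·(-7.52,-3.53) = (-3.1260,-1.6853)
  v4: (1-0.073)·(-1.15,-3.08) + 0.073·(-3.1,-6.88) = (-1.2923,-3.3574)
Perimeter = Σ |v_{i+1} − v_i|:
  edge 1→2: √(-7.2947² + -1.3639²) = 7.4211 (running 7.4211)
  edge 2→3: √(0.9133² + -2.1013²) = 2.2912 (running 9.7123)
  edge 3→4: √(1.8337² + -1.6721²) = 2.4816 (running 12.1939)
  edge 4→1: √(4.5477² + 5.1373²) = 6.8610 (running 19.0549)
Perimeter = 19.0549

Perimeter at t=0.073: 19.0549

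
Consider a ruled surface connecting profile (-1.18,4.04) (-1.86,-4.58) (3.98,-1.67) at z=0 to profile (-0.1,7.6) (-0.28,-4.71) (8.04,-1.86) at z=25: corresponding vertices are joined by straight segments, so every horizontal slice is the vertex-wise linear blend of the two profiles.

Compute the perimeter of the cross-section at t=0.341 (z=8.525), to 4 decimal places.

Perimeter at t=0.341: 26.5015

Cross-section at t=0.341: each vertex is (1-t)·p0[i] + t·p1[i].
  v1: (1-0.341)·(-1.18,4.04) + 0.341·(-0.1,7.6) = (-0.8117,5.2540)
  v2: (1-0.341)·(-1.86,-4.58) + 0.341·(-0.28,-4.71) = (-1.3212,-4.6243)
  v3: (1-0.341)·(3.98,-1.67) + 0.341·(8.04,-1.86) = (5.3645,-1.7348)
Perimeter = Σ |v_{i+1} − v_i|:
  edge 1→2: √(-0.5095² + -9.8783²) = 9.8914 (running 9.8914)
  edge 2→3: √(6.6857² + 2.8895²) = 7.2834 (running 17.1748)
  edge 3→1: √(-6.1762² + 6.9888²) = 9.3267 (running 26.5015)
Perimeter = 26.5015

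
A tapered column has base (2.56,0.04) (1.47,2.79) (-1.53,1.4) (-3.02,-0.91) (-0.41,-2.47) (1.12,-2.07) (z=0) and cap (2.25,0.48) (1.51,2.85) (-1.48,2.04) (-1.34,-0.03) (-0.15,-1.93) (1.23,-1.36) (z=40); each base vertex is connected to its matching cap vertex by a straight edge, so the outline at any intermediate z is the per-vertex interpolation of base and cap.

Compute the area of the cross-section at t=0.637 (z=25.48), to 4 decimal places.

Area at t=0.637: 14.1900

Cross-section at t=0.637: each vertex is (1-t)·p0[i] + t·p1[i].
  v1: (1-0.637)·(2.56,0.04) + 0.637·(2.25,0.48) = (2.3625,0.3203)
  v2: (1-0.637)·(1.47,2.79) + 0.637·(1.51,2.85) = (1.4955,2.8282)
  v3: (1-0.637)·(-1.53,1.4) + 0.637·(-1.48,2.04) = (-1.4981,1.8077)
  v4: (1-0.637)·(-3.02,-0.91) + 0.637·(-1.34,-0.03) = (-1.9498,-0.3494)
  v5: (1-0.637)·(-0.41,-2.47) + 0.637·(-0.15,-1.93) = (-0.2444,-2.1260)
  v6: (1-0.637)·(1.12,-2.07) + 0.637·(1.23,-1.36) = (1.1901,-1.6177)
Shoelace sum Σ(x_i·y_{i+1} − x_{i+1}·y_i):
  i=1: 2.3625·2.8282 − 1.4955·0.3203 = +6.2028 (running +6.2028)
  i=2: 1.4955·1.8077 − -1.4981·2.8282 = +6.9404 (running +13.1432)
  i=3: -1.4981·-0.3494 − -1.9498·1.8077 = +4.0482 (running +17.1914)
  i=4: -1.9498·-2.1260 − -0.2444·-0.3494 = +4.0600 (running +21.2514)
  i=5: -0.2444·-1.6177 − 1.1901·-2.1260 = +2.9255 (running +24.1769)
  i=6: 1.1901·0.3203 − 2.3625·-1.6177 = +4.2031 (running +28.3800)
Area = |Σ|/2 = |28.3800|/2 = 14.1900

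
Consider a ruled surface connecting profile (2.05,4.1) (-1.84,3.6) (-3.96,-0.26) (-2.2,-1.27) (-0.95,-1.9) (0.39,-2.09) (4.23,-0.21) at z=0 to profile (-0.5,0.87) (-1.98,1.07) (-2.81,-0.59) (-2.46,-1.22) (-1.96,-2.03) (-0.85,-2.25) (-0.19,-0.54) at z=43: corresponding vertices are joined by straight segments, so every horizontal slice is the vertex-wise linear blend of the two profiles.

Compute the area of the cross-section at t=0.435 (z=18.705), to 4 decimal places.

Area at t=0.435: 18.6799

Cross-section at t=0.435: each vertex is (1-t)·p0[i] + t·p1[i].
  v1: (1-0.435)·(2.05,4.1) + 0.435·(-0.5,0.87) = (0.9407,2.6949)
  v2: (1-0.435)·(-1.84,3.6) + 0.435·(-1.98,1.07) = (-1.9009,2.4994)
  v3: (1-0.435)·(-3.96,-0.26) + 0.435·(-2.81,-0.59) = (-3.4597,-0.4035)
  v4: (1-0.435)·(-2.2,-1.27) + 0.435·(-2.46,-1.22) = (-2.3131,-1.2482)
  v5: (1-0.435)·(-0.95,-1.9) + 0.435·(-1.96,-2.03) = (-1.3893,-1.9565)
  v6: (1-0.435)·(0.39,-2.09) + 0.435·(-0.85,-2.25) = (-0.1494,-2.1596)
  v7: (1-0.435)·(4.23,-0.21) + 0.435·(-0.19,-0.54) = (2.3073,-0.3536)
Shoelace sum Σ(x_i·y_{i+1} − x_{i+1}·y_i):
  i=1: 0.9407·2.4994 − -1.9009·2.6949 = +7.4742 (running +7.4742)
  i=2: -1.9009·-0.4035 − -3.4597·2.4994 = +9.4146 (running +16.8888)
  i=3: -3.4597·-1.2482 − -2.3131·-0.4035 = +3.3852 (running +20.2739)
  i=4: -2.3131·-1.9565 − -1.3893·-1.2482 = +2.7914 (running +23.0654)
  i=5: -1.3893·-2.1596 − -0.1494·-1.9565 = +2.7081 (running +25.7735)
  i=6: -0.1494·-0.3536 − 2.3073·-2.1596 = +5.0357 (running +30.8092)
  i=7: 2.3073·2.6949 − 0.9407·-0.3536 = +6.5507 (running +37.3598)
Area = |Σ|/2 = |37.3598|/2 = 18.6799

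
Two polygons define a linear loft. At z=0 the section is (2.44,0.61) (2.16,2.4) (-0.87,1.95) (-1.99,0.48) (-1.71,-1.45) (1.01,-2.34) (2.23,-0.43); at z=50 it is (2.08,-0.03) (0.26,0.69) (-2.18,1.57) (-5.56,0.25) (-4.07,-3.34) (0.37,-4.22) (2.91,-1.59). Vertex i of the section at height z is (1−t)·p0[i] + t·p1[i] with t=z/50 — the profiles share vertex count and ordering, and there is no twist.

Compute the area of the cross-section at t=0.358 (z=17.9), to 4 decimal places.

Area at t=0.358: 20.5273

Cross-section at t=0.358: each vertex is (1-t)·p0[i] + t·p1[i].
  v1: (1-0.358)·(2.44,0.61) + 0.358·(2.08,-0.03) = (2.3111,0.3809)
  v2: (1-0.358)·(2.16,2.4) + 0.358·(0.26,0.69) = (1.4798,1.7878)
  v3: (1-0.358)·(-0.87,1.95) + 0.358·(-2.18,1.57) = (-1.3390,1.8140)
  v4: (1-0.358)·(-1.99,0.48) + 0.358·(-5.56,0.25) = (-3.2681,0.3977)
  v5: (1-0.358)·(-1.71,-1.45) + 0.358·(-4.07,-3.34) = (-2.5549,-2.1266)
  v6: (1-0.358)·(1.01,-2.34) + 0.358·(0.37,-4.22) = (0.7809,-3.0130)
  v7: (1-0.358)·(2.23,-0.43) + 0.358·(2.91,-1.59) = (2.4734,-0.8453)
Shoelace sum Σ(x_i·y_{i+1} − x_{i+1}·y_i):
  i=1: 2.3111·1.7878 − 1.4798·0.3809 = +3.5682 (running +3.5682)
  i=2: 1.4798·1.8140 − -1.3390·1.7878 = +5.0782 (running +8.6464)
  i=3: -1.3390·0.3977 − -3.2681·1.8140 = +5.3957 (running +14.0421)
  i=4: -3.2681·-2.1266 − -2.5549·0.3977 = +7.9659 (running +22.0080)
  i=5: -2.5549·-3.0130 − 0.7809·-2.1266 = +9.3586 (running +31.3666)
  i=6: 0.7809·-0.8453 − 2.4734·-3.0130 = +6.7925 (running +38.1591)
  i=7: 2.4734·0.3809 − 2.3111·-0.8453 = +2.8956 (running +41.0547)
Area = |Σ|/2 = |41.0547|/2 = 20.5273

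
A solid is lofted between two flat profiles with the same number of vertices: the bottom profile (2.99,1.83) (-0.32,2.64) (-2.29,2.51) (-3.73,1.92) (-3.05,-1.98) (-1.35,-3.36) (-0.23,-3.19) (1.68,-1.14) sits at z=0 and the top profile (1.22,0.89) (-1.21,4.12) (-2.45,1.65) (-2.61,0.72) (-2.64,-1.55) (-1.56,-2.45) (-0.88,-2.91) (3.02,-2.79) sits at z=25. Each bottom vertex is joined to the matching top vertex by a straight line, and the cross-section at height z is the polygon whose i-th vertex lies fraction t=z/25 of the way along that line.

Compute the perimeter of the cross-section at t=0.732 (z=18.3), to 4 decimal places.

Cross-section at t=0.732: each vertex is (1-t)·p0[i] + t·p1[i].
  v1: (1-0.732)·(2.99,1.83) + 0.732·(1.22,0.89) = (1.6944,1.1419)
  v2: (1-0.732)·(-0.32,2.64) + 0.732·(-1.21,4.12) = (-0.9715,3.7234)
  v3: (1-0.732)·(-2.29,2.51) + 0.732·(-2.45,1.65) = (-2.4071,1.8805)
  v4: (1-0.732)·(-3.73,1.92) + 0.732·(-2.61,0.72) = (-2.9102,1.0416)
  v5: (1-0.732)·(-3.05,-1.98) + 0.732·(-2.64,-1.55) = (-2.7499,-1.6652)
  v6: (1-0.732)·(-1.35,-3.36) + 0.732·(-1.56,-2.45) = (-1.5037,-2.6939)
  v7: (1-0.732)·(-0.23,-3.19) + 0.732·(-0.88,-2.91) = (-0.7058,-2.9850)
  v8: (1-0.732)·(1.68,-1.14) + 0.732·(3.02,-2.79) = (2.6609,-2.3478)
Perimeter = Σ |v_{i+1} − v_i|:
  edge 1→2: √(-2.6658² + 2.5814²) = 3.7109 (running 3.7109)
  edge 2→3: √(-1.4356² + -1.8429²) = 2.3361 (running 6.0469)
  edge 3→4: √(-0.5030² + -0.8389²) = 0.9781 (running 7.0251)
  edge 4→5: √(0.1603² + -2.7068²) = 2.7116 (running 9.7367)
  edge 5→6: √(1.2462² + -1.0286²) = 1.6159 (running 11.3525)
  edge 6→7: √(0.7979² + -0.2912²) = 0.8494 (running 12.2019)
  edge 7→8: √(3.3667² + 0.6372²) = 3.4265 (running 15.6284)
  edge 8→1: √(-0.9665² + 3.4897²) = 3.6211 (running 19.2495)
Perimeter = 19.2495

Perimeter at t=0.732: 19.2495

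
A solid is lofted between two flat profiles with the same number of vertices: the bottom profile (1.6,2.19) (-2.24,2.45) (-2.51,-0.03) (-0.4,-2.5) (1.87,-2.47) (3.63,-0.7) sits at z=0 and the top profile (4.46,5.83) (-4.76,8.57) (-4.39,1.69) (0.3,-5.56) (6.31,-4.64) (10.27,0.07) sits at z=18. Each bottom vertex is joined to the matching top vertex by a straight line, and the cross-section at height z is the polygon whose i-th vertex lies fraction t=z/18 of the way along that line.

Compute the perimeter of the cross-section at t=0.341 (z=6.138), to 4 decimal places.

Cross-section at t=0.341: each vertex is (1-t)·p0[i] + t·p1[i].
  v1: (1-0.341)·(1.6,2.19) + 0.341·(4.46,5.83) = (2.5753,3.4312)
  v2: (1-0.341)·(-2.24,2.45) + 0.341·(-4.76,8.57) = (-3.0993,4.5369)
  v3: (1-0.341)·(-2.51,-0.03) + 0.341·(-4.39,1.69) = (-3.1511,0.5565)
  v4: (1-0.341)·(-0.4,-2.5) + 0.341·(0.3,-5.56) = (-0.1613,-3.5435)
  v5: (1-0.341)·(1.87,-2.47) + 0.341·(6.31,-4.64) = (3.3840,-3.2100)
  v6: (1-0.341)·(3.63,-0.7) + 0.341·(10.27,0.07) = (5.8942,-0.4374)
Perimeter = Σ |v_{i+1} − v_i|:
  edge 1→2: √(-5.6746² + 1.1057²) = 5.7813 (running 5.7813)
  edge 2→3: √(-0.0518² + -3.9804²) = 3.9807 (running 9.7620)
  edge 3→4: √(2.9898² + -4.1000²) = 5.0743 (running 14.8363)
  edge 4→5: √(3.5453² + 0.3335²) = 3.5610 (running 18.3973)
  edge 5→6: √(2.5102² + 2.7725²) = 3.7401 (running 22.1374)
  edge 6→1: √(-3.3190² + 3.8687²) = 5.0973 (running 27.2347)
Perimeter = 27.2347

Perimeter at t=0.341: 27.2347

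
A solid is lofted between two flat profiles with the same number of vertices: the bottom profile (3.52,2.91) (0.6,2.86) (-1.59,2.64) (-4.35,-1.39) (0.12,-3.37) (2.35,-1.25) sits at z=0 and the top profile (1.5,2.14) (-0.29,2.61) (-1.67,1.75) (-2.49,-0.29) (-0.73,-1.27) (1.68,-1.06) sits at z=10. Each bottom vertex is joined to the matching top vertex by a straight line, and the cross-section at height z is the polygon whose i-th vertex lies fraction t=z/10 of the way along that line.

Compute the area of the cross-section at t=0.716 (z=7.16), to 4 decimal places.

Area at t=0.716: 16.5608

Cross-section at t=0.716: each vertex is (1-t)·p0[i] + t·p1[i].
  v1: (1-0.716)·(3.52,2.91) + 0.716·(1.5,2.14) = (2.0737,2.3587)
  v2: (1-0.716)·(0.6,2.86) + 0.716·(-0.29,2.61) = (-0.0372,2.6810)
  v3: (1-0.716)·(-1.59,2.64) + 0.716·(-1.67,1.75) = (-1.6473,2.0028)
  v4: (1-0.716)·(-4.35,-1.39) + 0.716·(-2.49,-0.29) = (-3.0182,-0.6024)
  v5: (1-0.716)·(0.12,-3.37) + 0.716·(-0.73,-1.27) = (-0.4886,-1.8664)
  v6: (1-0.716)·(2.35,-1.25) + 0.716·(1.68,-1.06) = (1.8703,-1.1140)
Shoelace sum Σ(x_i·y_{i+1} − x_{i+1}·y_i):
  i=1: 2.0737·2.6810 − -0.0372·2.3587 = +5.6474 (running +5.6474)
  i=2: -0.0372·2.0028 − -1.6473·2.6810 = +4.3418 (running +9.9891)
  i=3: -1.6473·-0.6024 − -3.0182·2.0028 = +7.0371 (running +17.0263)
  i=4: -3.0182·-1.8664 − -0.4886·-0.6024 = +5.3389 (running +22.3652)
  i=5: -0.4886·-1.1140 − 1.8703·-1.8664 = +4.0350 (running +26.4002)
  i=6: 1.8703·2.3587 − 2.0737·-1.1140 = +6.7214 (running +33.1216)
Area = |Σ|/2 = |33.1216|/2 = 16.5608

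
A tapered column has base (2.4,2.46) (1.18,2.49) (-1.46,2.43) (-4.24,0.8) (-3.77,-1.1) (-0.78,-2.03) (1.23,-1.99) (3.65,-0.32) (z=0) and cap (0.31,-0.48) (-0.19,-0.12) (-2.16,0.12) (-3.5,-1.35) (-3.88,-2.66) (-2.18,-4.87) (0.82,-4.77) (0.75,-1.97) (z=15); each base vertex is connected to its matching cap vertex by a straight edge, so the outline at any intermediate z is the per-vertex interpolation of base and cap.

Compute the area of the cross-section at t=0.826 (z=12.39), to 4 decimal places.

Area at t=0.826: 19.6165

Cross-section at t=0.826: each vertex is (1-t)·p0[i] + t·p1[i].
  v1: (1-0.826)·(2.4,2.46) + 0.826·(0.31,-0.48) = (0.6737,0.0316)
  v2: (1-0.826)·(1.18,2.49) + 0.826·(-0.19,-0.12) = (0.0484,0.3341)
  v3: (1-0.826)·(-1.46,2.43) + 0.826·(-2.16,0.12) = (-2.0382,0.5219)
  v4: (1-0.826)·(-4.24,0.8) + 0.826·(-3.5,-1.35) = (-3.6288,-0.9759)
  v5: (1-0.826)·(-3.77,-1.1) + 0.826·(-3.88,-2.66) = (-3.8609,-2.3886)
  v6: (1-0.826)·(-0.78,-2.03) + 0.826·(-2.18,-4.87) = (-1.9364,-4.3758)
  v7: (1-0.826)·(1.23,-1.99) + 0.826·(0.82,-4.77) = (0.8913,-4.2863)
  v8: (1-0.826)·(3.65,-0.32) + 0.826·(0.75,-1.97) = (1.2546,-1.6829)
Shoelace sum Σ(x_i·y_{i+1} − x_{i+1}·y_i):
  i=1: 0.6737·0.3341 − 0.0484·0.0316 = +0.2236 (running +0.2236)
  i=2: 0.0484·0.5219 − -2.0382·0.3341 = +0.7063 (running +0.9299)
  i=3: -2.0382·-0.9759 − -3.6288·0.5219 = +3.8831 (running +4.8129)
  i=4: -3.6288·-2.3886 − -3.8609·-0.9759 = +4.8997 (running +9.7126)
  i=5: -3.8609·-4.3758 − -1.9364·-2.3886 = +12.2693 (running +21.9819)
  i=6: -1.9364·-4.2863 − 0.8913·-4.3758 = +12.2003 (running +34.1822)
  i=7: 0.8913·-1.6829 − 1.2546·-4.2863 = +3.8775 (running +38.0598)
  i=8: 1.2546·0.0316 − 0.6737·-1.6829 = +1.1733 (running +39.2331)
Area = |Σ|/2 = |39.2331|/2 = 19.6165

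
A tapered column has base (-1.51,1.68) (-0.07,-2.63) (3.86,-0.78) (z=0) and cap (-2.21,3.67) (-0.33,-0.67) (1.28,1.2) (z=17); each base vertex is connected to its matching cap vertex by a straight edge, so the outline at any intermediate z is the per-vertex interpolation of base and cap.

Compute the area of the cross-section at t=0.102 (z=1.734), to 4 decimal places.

Area at t=0.102: 9.3399

Cross-section at t=0.102: each vertex is (1-t)·p0[i] + t·p1[i].
  v1: (1-0.102)·(-1.51,1.68) + 0.102·(-2.21,3.67) = (-1.5814,1.8830)
  v2: (1-0.102)·(-0.07,-2.63) + 0.102·(-0.33,-0.67) = (-0.0965,-2.4301)
  v3: (1-0.102)·(3.86,-0.78) + 0.102·(1.28,1.2) = (3.5968,-0.5780)
Shoelace sum Σ(x_i·y_{i+1} − x_{i+1}·y_i):
  i=1: -1.5814·-2.4301 − -0.0965·1.8830 = +4.0247 (running +4.0247)
  i=2: -0.0965·-0.5780 − 3.5968·-2.4301 = +8.7964 (running +12.8211)
  i=3: 3.5968·1.8830 − -1.5814·-0.5780 = +5.8587 (running +18.6797)
Area = |Σ|/2 = |18.6797|/2 = 9.3399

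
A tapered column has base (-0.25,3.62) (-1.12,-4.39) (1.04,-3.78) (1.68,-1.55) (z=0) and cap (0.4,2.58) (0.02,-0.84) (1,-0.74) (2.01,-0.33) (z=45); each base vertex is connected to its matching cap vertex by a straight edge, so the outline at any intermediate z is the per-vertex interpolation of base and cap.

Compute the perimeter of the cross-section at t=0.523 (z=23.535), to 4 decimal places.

Cross-section at t=0.523: each vertex is (1-t)·p0[i] + t·p1[i].
  v1: (1-0.523)·(-0.25,3.62) + 0.523·(0.4,2.58) = (0.0900,3.0761)
  v2: (1-0.523)·(-1.12,-4.39) + 0.523·(0.02,-0.84) = (-0.5238,-2.5333)
  v3: (1-0.523)·(1.04,-3.78) + 0.523·(1,-0.74) = (1.0191,-2.1901)
  v4: (1-0.523)·(1.68,-1.55) + 0.523·(2.01,-0.33) = (1.8526,-0.9119)
Perimeter = Σ |v_{i+1} − v_i|:
  edge 1→2: √(-0.6137² + -5.6094²) = 5.6429 (running 5.6429)
  edge 2→3: √(1.5429² + 0.3433²) = 1.5806 (running 7.2235)
  edge 3→4: √(0.8335² + 1.2781²) = 1.5259 (running 8.7494)
  edge 4→1: √(-1.7626² + 3.9880²) = 4.3602 (running 13.1096)
Perimeter = 13.1096

Perimeter at t=0.523: 13.1096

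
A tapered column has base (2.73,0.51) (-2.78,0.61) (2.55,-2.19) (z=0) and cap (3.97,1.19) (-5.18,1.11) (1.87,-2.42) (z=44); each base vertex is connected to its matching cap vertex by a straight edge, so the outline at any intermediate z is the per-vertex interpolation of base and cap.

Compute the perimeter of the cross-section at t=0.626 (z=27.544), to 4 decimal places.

Cross-section at t=0.626: each vertex is (1-t)·p0[i] + t·p1[i].
  v1: (1-0.626)·(2.73,0.51) + 0.626·(3.97,1.19) = (3.5062,0.9357)
  v2: (1-0.626)·(-2.78,0.61) + 0.626·(-5.18,1.11) = (-4.2824,0.9230)
  v3: (1-0.626)·(2.55,-2.19) + 0.626·(1.87,-2.42) = (2.1243,-2.3340)
Perimeter = Σ |v_{i+1} − v_i|:
  edge 1→2: √(-7.7886² + -0.0127²) = 7.7887 (running 7.7887)
  edge 2→3: √(6.4067² + -3.2570²) = 7.1871 (running 14.9757)
  edge 3→1: √(1.3819² + 3.2697²) = 3.5497 (running 18.5254)
Perimeter = 18.5254

Perimeter at t=0.626: 18.5254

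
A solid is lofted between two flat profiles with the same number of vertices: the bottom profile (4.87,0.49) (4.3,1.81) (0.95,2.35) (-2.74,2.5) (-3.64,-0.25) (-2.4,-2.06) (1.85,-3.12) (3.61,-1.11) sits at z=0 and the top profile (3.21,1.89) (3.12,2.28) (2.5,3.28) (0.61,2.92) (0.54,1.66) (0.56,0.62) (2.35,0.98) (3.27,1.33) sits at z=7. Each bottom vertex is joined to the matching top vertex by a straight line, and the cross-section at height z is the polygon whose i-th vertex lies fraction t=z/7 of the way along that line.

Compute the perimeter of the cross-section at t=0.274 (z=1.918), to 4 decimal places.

Perimeter at t=0.274: 18.7211

Cross-section at t=0.274: each vertex is (1-t)·p0[i] + t·p1[i].
  v1: (1-0.274)·(4.87,0.49) + 0.274·(3.21,1.89) = (4.4152,0.8736)
  v2: (1-0.274)·(4.3,1.81) + 0.274·(3.12,2.28) = (3.9767,1.9388)
  v3: (1-0.274)·(0.95,2.35) + 0.274·(2.5,3.28) = (1.3747,2.6048)
  v4: (1-0.274)·(-2.74,2.5) + 0.274·(0.61,2.92) = (-1.8221,2.6151)
  v5: (1-0.274)·(-3.64,-0.25) + 0.274·(0.54,1.66) = (-2.4947,0.2733)
  v6: (1-0.274)·(-2.4,-2.06) + 0.274·(0.56,0.62) = (-1.5890,-1.3257)
  v7: (1-0.274)·(1.85,-3.12) + 0.274·(2.35,0.98) = (1.9870,-1.9966)
  v8: (1-0.274)·(3.61,-1.11) + 0.274·(3.27,1.33) = (3.5168,-0.4414)
Perimeter = Σ |v_{i+1} − v_i|:
  edge 1→2: √(-0.4385² + 1.0652²) = 1.1519 (running 1.1519)
  edge 2→3: √(-2.6020² + 0.6660²) = 2.6859 (running 3.8378)
  edge 3→4: √(-3.1968² + 0.0103²) = 3.1968 (running 7.0346)
  edge 4→5: √(-0.6726² + -2.3417²) = 2.4364 (running 9.4710)
  edge 5→6: √(0.9057² + -1.5990²) = 1.8377 (running 11.3087)
  edge 6→7: √(3.5760² + -0.6709²) = 3.6384 (running 14.9471)
  edge 7→8: √(1.5298² + 1.5552²) = 2.1815 (running 17.1286)
  edge 8→1: √(0.8983² + 1.3150²) = 1.5926 (running 18.7211)
Perimeter = 18.7211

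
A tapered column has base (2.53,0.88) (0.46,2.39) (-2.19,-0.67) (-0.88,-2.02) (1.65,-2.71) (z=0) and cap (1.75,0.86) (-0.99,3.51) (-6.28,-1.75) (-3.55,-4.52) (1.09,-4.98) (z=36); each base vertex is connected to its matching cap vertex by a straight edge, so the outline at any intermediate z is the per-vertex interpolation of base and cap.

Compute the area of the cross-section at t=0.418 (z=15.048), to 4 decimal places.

Cross-section at t=0.418: each vertex is (1-t)·p0[i] + t·p1[i].
  v1: (1-0.418)·(2.53,0.88) + 0.418·(1.75,0.86) = (2.2040,0.8716)
  v2: (1-0.418)·(0.46,2.39) + 0.418·(-0.99,3.51) = (-0.1461,2.8582)
  v3: (1-0.418)·(-2.19,-0.67) + 0.418·(-6.28,-1.75) = (-3.8996,-1.1214)
  v4: (1-0.418)·(-0.88,-2.02) + 0.418·(-3.55,-4.52) = (-1.9961,-3.0650)
  v5: (1-0.418)·(1.65,-2.71) + 0.418·(1.09,-4.98) = (1.4159,-3.6589)
Shoelace sum Σ(x_i·y_{i+1} − x_{i+1}·y_i):
  i=1: 2.2040·2.8582 − -0.1461·0.8716 = +6.4266 (running +6.4266)
  i=2: -0.1461·-1.1214 − -3.8996·2.8582 = +11.3096 (running +17.7362)
  i=3: -3.8996·-3.0650 − -1.9961·-1.1214 = +9.7139 (running +27.4501)
  i=4: -1.9961·-3.6589 − 1.4159·-3.0650 = +11.6431 (running +39.0932)
  i=5: 1.4159·0.8716 − 2.2040·-3.6589 = +9.2982 (running +48.3913)
Area = |Σ|/2 = |48.3913|/2 = 24.1957

Area at t=0.418: 24.1957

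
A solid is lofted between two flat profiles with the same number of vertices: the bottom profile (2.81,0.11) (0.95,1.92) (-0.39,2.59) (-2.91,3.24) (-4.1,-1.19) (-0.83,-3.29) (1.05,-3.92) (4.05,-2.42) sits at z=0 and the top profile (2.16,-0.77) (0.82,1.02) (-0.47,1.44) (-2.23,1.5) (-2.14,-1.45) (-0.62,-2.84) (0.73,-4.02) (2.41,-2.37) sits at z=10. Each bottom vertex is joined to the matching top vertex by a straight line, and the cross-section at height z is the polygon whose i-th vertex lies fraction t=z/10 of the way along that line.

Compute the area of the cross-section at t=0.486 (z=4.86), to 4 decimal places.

Cross-section at t=0.486: each vertex is (1-t)·p0[i] + t·p1[i].
  v1: (1-0.486)·(2.81,0.11) + 0.486·(2.16,-0.77) = (2.4941,-0.3177)
  v2: (1-0.486)·(0.95,1.92) + 0.486·(0.82,1.02) = (0.8868,1.4826)
  v3: (1-0.486)·(-0.39,2.59) + 0.486·(-0.47,1.44) = (-0.4289,2.0311)
  v4: (1-0.486)·(-2.91,3.24) + 0.486·(-2.23,1.5) = (-2.5795,2.3944)
  v5: (1-0.486)·(-4.1,-1.19) + 0.486·(-2.14,-1.45) = (-3.1474,-1.3164)
  v6: (1-0.486)·(-0.83,-3.29) + 0.486·(-0.62,-2.84) = (-0.7279,-3.0713)
  v7: (1-0.486)·(1.05,-3.92) + 0.486·(0.73,-4.02) = (0.8945,-3.9686)
  v8: (1-0.486)·(4.05,-2.42) + 0.486·(2.41,-2.37) = (3.2530,-2.3957)
Shoelace sum Σ(x_i·y_{i+1} − x_{i+1}·y_i):
  i=1: 2.4941·1.4826 − 0.8868·-0.3177 = +3.9795 (running +3.9795)
  i=2: 0.8868·2.0311 − -0.4289·1.4826 = +2.4371 (running +6.4166)
  i=3: -0.4289·2.3944 − -2.5795·2.0311 = +4.2124 (running +10.6289)
  i=4: -2.5795·-1.3164 − -3.1474·2.3944 = +10.9317 (running +21.5606)
  i=5: -3.1474·-3.0713 − -0.7279·-1.3164 = +8.7085 (running +30.2691)
  i=6: -0.7279·-3.9686 − 0.8945·-3.0713 = +5.6361 (running +35.9052)
  i=7: 0.8945·-2.3957 − 3.2530·-3.9686 = +10.7668 (running +46.6720)
  i=8: 3.2530·-0.3177 − 2.4941·-2.3957 = +4.9417 (running +51.6137)
Area = |Σ|/2 = |51.6137|/2 = 25.8069

Area at t=0.486: 25.8069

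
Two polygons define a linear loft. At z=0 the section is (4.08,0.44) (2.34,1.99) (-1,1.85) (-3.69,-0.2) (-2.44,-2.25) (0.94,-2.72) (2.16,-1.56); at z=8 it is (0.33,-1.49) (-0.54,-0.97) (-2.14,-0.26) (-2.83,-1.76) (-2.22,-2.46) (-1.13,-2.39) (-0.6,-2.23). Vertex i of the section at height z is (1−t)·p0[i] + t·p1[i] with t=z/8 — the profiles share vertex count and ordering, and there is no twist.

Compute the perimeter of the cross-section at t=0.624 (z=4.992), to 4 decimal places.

Perimeter at t=0.624: 12.1914

Cross-section at t=0.624: each vertex is (1-t)·p0[i] + t·p1[i].
  v1: (1-0.624)·(4.08,0.44) + 0.624·(0.33,-1.49) = (1.7400,-0.7643)
  v2: (1-0.624)·(2.34,1.99) + 0.624·(-0.54,-0.97) = (0.5429,0.1430)
  v3: (1-0.624)·(-1,1.85) + 0.624·(-2.14,-0.26) = (-1.7114,0.5334)
  v4: (1-0.624)·(-3.69,-0.2) + 0.624·(-2.83,-1.76) = (-3.1534,-1.1734)
  v5: (1-0.624)·(-2.44,-2.25) + 0.624·(-2.22,-2.46) = (-2.3027,-2.3810)
  v6: (1-0.624)·(0.94,-2.72) + 0.624·(-1.13,-2.39) = (-0.3517,-2.5141)
  v7: (1-0.624)·(2.16,-1.56) + 0.624·(-0.6,-2.23) = (0.4378,-1.9781)
Perimeter = Σ |v_{i+1} − v_i|:
  edge 1→2: √(-1.1971² + 0.9073²) = 1.5021 (running 1.5021)
  edge 2→3: √(-2.2542² + 0.3904²) = 2.2878 (running 3.7899)
  edge 3→4: √(-1.4420² + -1.7068²) = 2.2344 (running 6.0243)
  edge 4→5: √(0.8506² + -1.2076²) = 1.4771 (running 7.5014)
  edge 5→6: √(1.9510² + -0.1330²) = 1.9556 (running 9.4570)
  edge 6→7: √(0.7894² + 0.5360²) = 0.9542 (running 10.4112)
  edge 7→1: √(1.3022² + 1.2138²) = 1.7802 (running 12.1914)
Perimeter = 12.1914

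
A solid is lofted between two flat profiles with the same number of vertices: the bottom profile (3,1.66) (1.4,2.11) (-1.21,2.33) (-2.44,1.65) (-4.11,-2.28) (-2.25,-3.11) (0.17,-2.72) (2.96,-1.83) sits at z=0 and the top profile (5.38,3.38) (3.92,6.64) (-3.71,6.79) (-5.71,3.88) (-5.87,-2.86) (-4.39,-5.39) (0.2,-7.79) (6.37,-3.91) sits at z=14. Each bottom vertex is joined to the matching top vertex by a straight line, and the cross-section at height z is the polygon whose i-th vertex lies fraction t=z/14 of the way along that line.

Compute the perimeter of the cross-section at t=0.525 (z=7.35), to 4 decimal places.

Perimeter at t=0.525: 32.4541

Cross-section at t=0.525: each vertex is (1-t)·p0[i] + t·p1[i].
  v1: (1-0.525)·(3,1.66) + 0.525·(5.38,3.38) = (4.2495,2.5630)
  v2: (1-0.525)·(1.4,2.11) + 0.525·(3.92,6.64) = (2.7230,4.4882)
  v3: (1-0.525)·(-1.21,2.33) + 0.525·(-3.71,6.79) = (-2.5225,4.6715)
  v4: (1-0.525)·(-2.44,1.65) + 0.525·(-5.71,3.88) = (-4.1567,2.8207)
  v5: (1-0.525)·(-4.11,-2.28) + 0.525·(-5.87,-2.86) = (-5.0340,-2.5845)
  v6: (1-0.525)·(-2.25,-3.11) + 0.525·(-4.39,-5.39) = (-3.3735,-4.3070)
  v7: (1-0.525)·(0.17,-2.72) + 0.525·(0.2,-7.79) = (0.1858,-5.3818)
  v8: (1-0.525)·(2.96,-1.83) + 0.525·(6.37,-3.91) = (4.7503,-2.9220)
Perimeter = Σ |v_{i+1} − v_i|:
  edge 1→2: √(-1.5265² + 1.9253²) = 2.4570 (running 2.4570)
  edge 2→3: √(-5.2455² + 0.1833²) = 5.2487 (running 7.7057)
  edge 3→4: √(-1.6342² + -1.8508²) = 2.4690 (running 10.1747)
  edge 4→5: √(-0.8773² + -5.4053²) = 5.4760 (running 15.6507)
  edge 5→6: √(1.6605² + -1.7225²) = 2.3925 (running 18.0432)
  edge 6→7: √(3.5593² + -1.0748²) = 3.7180 (running 21.7612)
  edge 7→8: √(4.5645² + 2.4598²) = 5.1851 (running 26.9463)
  edge 8→1: √(-0.5008² + 5.4850²) = 5.5078 (running 32.4541)
Perimeter = 32.4541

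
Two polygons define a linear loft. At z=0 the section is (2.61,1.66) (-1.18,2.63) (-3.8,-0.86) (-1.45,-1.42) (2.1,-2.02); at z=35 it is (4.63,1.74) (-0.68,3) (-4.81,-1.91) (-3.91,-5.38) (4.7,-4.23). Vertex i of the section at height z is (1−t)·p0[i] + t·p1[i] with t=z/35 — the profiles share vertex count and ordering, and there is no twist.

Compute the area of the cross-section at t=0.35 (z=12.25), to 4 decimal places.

Cross-section at t=0.35: each vertex is (1-t)·p0[i] + t·p1[i].
  v1: (1-0.35)·(2.61,1.66) + 0.35·(4.63,1.74) = (3.3170,1.6880)
  v2: (1-0.35)·(-1.18,2.63) + 0.35·(-0.68,3) = (-1.0050,2.7595)
  v3: (1-0.35)·(-3.8,-0.86) + 0.35·(-4.81,-1.91) = (-4.1535,-1.2275)
  v4: (1-0.35)·(-1.45,-1.42) + 0.35·(-3.91,-5.38) = (-2.3110,-2.8060)
  v5: (1-0.35)·(2.1,-2.02) + 0.35·(4.7,-4.23) = (3.0100,-2.7935)
Shoelace sum Σ(x_i·y_{i+1} − x_{i+1}·y_i):
  i=1: 3.3170·2.7595 − -1.0050·1.6880 = +10.8497 (running +10.8497)
  i=2: -1.0050·-1.2275 − -4.1535·2.7595 = +12.6952 (running +23.5449)
  i=3: -4.1535·-2.8060 − -2.3110·-1.2275 = +8.8180 (running +32.3629)
  i=4: -2.3110·-2.7935 − 3.0100·-2.8060 = +14.9018 (running +47.2647)
  i=5: 3.0100·1.6880 − 3.3170·-2.7935 = +14.3469 (running +61.6116)
Area = |Σ|/2 = |61.6116|/2 = 30.8058

Area at t=0.35: 30.8058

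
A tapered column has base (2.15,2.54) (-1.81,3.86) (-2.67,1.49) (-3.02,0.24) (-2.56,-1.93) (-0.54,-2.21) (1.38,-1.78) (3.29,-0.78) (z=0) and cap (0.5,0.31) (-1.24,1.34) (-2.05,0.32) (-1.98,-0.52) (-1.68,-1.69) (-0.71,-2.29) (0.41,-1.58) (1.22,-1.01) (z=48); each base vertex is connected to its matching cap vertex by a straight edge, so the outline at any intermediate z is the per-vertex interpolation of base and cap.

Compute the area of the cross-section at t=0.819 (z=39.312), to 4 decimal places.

Area at t=0.819: 9.9786

Cross-section at t=0.819: each vertex is (1-t)·p0[i] + t·p1[i].
  v1: (1-0.819)·(2.15,2.54) + 0.819·(0.5,0.31) = (0.7987,0.7136)
  v2: (1-0.819)·(-1.81,3.86) + 0.819·(-1.24,1.34) = (-1.3432,1.7961)
  v3: (1-0.819)·(-2.67,1.49) + 0.819·(-2.05,0.32) = (-2.1622,0.5318)
  v4: (1-0.819)·(-3.02,0.24) + 0.819·(-1.98,-0.52) = (-2.1682,-0.3824)
  v5: (1-0.819)·(-2.56,-1.93) + 0.819·(-1.68,-1.69) = (-1.8393,-1.7334)
  v6: (1-0.819)·(-0.54,-2.21) + 0.819·(-0.71,-2.29) = (-0.6792,-2.2755)
  v7: (1-0.819)·(1.38,-1.78) + 0.819·(0.41,-1.58) = (0.5856,-1.6162)
  v8: (1-0.819)·(3.29,-0.78) + 0.819·(1.22,-1.01) = (1.5947,-0.9684)
Shoelace sum Σ(x_i·y_{i+1} − x_{i+1}·y_i):
  i=1: 0.7987·1.7961 − -1.3432·0.7136 = +2.3930 (running +2.3930)
  i=2: -1.3432·0.5318 − -2.1622·1.7961 = +3.1693 (running +5.5623)
  i=3: -2.1622·-0.3824 − -2.1682·0.5318 = +1.9799 (running +7.5423)
  i=4: -2.1682·-1.7334 − -1.8393·-0.3824 = +3.0551 (running +10.5974)
  i=5: -1.8393·-2.2755 − -0.6792·-1.7334 = +3.0079 (running +13.6053)
  i=6: -0.6792·-1.6162 − 0.5856·-2.2755 = +2.4302 (running +16.0355)
  i=7: 0.5856·-0.9684 − 1.5947·-1.6162 = +2.0103 (running +18.0458)
  i=8: 1.5947·0.7136 − 0.7987·-0.9684 = +1.9114 (running +19.9572)
Area = |Σ|/2 = |19.9572|/2 = 9.9786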